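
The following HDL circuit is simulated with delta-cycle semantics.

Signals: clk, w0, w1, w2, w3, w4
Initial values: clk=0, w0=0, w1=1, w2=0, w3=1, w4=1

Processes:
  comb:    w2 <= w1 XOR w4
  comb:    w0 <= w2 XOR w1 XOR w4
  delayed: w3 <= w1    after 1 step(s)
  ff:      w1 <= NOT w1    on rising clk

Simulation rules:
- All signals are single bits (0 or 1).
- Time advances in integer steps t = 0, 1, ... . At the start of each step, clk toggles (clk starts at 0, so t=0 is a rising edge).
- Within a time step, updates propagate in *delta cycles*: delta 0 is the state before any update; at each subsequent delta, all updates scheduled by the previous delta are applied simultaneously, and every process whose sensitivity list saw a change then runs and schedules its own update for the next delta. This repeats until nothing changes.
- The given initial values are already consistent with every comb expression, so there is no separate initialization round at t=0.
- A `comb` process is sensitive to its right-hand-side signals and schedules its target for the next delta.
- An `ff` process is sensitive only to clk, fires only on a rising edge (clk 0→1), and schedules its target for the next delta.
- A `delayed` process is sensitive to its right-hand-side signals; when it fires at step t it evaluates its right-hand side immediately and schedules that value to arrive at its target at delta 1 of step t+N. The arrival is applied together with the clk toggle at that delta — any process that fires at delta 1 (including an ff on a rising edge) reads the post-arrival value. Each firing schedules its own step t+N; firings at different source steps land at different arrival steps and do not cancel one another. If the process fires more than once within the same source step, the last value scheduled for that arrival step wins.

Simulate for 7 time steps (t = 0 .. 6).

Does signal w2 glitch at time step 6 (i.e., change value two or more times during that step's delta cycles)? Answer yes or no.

[bits: w2,w0,w3,w4,clk,w1]
t=0: Δ0=001101 Δ1=001111 Δ2=001110 Δ3=111110 Δ4=101110 | 4Δ
t=1: Δ0=101110 Δ1=100100 | 1Δ
t=2: Δ0=100100 Δ1=100110 Δ2=100111 Δ3=010111 Δ4=000111 | 4Δ
t=3: Δ0=000111 Δ1=001101 | 1Δ
t=4: Δ0=001101 Δ1=001111 Δ2=001110 Δ3=111110 Δ4=101110 | 4Δ
t=5: Δ0=101110 Δ1=100100 | 1Δ
t=6: Δ0=100100 Δ1=100110 Δ2=100111 Δ3=010111 Δ4=000111 | 4Δ

no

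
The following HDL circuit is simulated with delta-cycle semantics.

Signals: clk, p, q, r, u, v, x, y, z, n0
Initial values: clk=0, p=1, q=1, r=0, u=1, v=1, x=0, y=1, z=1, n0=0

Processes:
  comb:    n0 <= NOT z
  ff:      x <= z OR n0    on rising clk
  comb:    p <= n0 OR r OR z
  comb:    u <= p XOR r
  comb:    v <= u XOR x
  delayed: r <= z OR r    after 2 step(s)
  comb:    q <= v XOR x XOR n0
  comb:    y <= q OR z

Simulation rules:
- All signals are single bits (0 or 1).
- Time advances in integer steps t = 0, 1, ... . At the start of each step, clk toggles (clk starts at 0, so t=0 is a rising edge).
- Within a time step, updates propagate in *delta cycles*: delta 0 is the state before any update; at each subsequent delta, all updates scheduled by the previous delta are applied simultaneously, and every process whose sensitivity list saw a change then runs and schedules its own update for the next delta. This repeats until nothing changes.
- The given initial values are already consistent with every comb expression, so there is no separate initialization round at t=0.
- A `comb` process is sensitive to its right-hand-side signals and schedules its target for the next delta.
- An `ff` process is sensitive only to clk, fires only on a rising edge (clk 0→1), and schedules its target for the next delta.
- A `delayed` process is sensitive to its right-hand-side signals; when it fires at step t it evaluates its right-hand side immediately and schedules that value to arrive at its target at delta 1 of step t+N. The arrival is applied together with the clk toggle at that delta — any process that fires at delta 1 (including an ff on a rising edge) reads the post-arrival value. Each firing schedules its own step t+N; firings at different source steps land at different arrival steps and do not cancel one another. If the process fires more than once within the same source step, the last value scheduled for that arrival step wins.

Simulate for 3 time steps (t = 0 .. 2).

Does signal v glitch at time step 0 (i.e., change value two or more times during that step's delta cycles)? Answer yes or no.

no

t0.Δ0 z=1 y=1 x=0 clk=0 r=0 u=1 q=1 p=1 n0=0 v=1
t0.Δ1 z=1 y=1 x=0 clk=1 r=0 u=1 q=1 p=1 n0=0 v=1
t0.Δ2 z=1 y=1 x=1 clk=1 r=0 u=1 q=1 p=1 n0=0 v=1
t0.Δ3 z=1 y=1 x=1 clk=1 r=0 u=1 q=0 p=1 n0=0 v=0
t0.Δ4 z=1 y=1 x=1 clk=1 r=0 u=1 q=1 p=1 n0=0 v=0
t1.Δ0 z=1 y=1 x=1 clk=1 r=0 u=1 q=1 p=1 n0=0 v=0
t1.Δ1 z=1 y=1 x=1 clk=0 r=0 u=1 q=1 p=1 n0=0 v=0
t2.Δ0 z=1 y=1 x=1 clk=0 r=0 u=1 q=1 p=1 n0=0 v=0
t2.Δ1 z=1 y=1 x=1 clk=1 r=0 u=1 q=1 p=1 n0=0 v=0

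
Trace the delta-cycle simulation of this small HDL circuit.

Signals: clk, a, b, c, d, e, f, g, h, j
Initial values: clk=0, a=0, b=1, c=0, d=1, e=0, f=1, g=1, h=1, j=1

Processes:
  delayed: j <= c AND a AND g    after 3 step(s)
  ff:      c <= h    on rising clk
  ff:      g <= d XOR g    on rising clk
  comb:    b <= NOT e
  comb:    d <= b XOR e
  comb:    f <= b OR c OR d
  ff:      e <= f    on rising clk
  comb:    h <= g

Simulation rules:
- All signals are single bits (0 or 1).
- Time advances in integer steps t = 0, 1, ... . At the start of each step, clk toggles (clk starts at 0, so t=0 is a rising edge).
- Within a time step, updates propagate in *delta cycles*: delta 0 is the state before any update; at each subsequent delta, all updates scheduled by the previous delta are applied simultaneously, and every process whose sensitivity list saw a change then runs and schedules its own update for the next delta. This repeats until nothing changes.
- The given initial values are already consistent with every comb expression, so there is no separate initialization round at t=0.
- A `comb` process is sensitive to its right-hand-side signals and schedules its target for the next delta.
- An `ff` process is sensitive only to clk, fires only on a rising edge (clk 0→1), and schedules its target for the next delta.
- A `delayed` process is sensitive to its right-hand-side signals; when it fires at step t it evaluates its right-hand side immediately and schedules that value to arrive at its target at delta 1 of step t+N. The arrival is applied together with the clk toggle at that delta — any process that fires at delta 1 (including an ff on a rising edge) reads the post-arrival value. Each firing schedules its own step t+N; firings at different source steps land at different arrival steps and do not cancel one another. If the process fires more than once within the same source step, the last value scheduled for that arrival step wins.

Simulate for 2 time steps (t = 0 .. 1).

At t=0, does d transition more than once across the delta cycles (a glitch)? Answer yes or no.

t=0 Δ0: j=1 c=0 d=1 h=1 clk=0 b=1 f=1 a=0 g=1 e=0
  Δ1: clk:0→1
  Δ2: c:0→1, g:1→0, e:0→1
  Δ3: d:1→0, h:1→0, b:1→0
  Δ4: d:0→1
  (4Δ to stable)
t=1 Δ0: j=1 c=1 d=1 h=0 clk=1 b=0 f=1 a=0 g=0 e=1
  Δ1: clk:1→0
  (1Δ to stable)

yes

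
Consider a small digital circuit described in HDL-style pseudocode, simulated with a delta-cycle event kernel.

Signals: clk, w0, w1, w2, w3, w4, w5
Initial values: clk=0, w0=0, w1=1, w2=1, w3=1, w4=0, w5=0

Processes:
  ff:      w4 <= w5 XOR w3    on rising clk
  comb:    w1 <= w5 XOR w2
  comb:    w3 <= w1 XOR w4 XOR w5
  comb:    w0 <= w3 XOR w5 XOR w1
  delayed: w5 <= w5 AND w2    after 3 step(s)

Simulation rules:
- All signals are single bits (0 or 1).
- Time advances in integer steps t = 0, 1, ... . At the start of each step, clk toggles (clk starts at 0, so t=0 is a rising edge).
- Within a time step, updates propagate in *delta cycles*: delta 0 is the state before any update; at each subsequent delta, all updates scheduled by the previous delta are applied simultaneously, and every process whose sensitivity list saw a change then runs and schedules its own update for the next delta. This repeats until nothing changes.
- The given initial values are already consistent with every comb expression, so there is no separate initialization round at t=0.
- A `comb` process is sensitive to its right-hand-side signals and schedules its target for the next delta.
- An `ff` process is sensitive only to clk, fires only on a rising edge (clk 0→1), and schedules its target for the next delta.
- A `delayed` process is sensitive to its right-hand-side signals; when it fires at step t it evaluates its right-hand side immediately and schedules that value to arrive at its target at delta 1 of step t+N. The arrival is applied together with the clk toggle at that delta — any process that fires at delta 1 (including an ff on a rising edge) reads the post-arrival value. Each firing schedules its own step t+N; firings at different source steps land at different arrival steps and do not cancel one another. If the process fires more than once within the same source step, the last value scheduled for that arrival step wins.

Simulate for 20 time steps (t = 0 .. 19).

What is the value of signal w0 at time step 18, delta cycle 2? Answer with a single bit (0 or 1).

1

t=0 Δ0: w3=1 w1=1 w4=0 w0=0 w5=0 clk=0 w2=1
  Δ1: clk:0→1
  Δ2: w4:0→1
  Δ3: w3:1→0
  Δ4: w0:0→1
  (4Δ to stable)
t=1 Δ0: w3=0 w1=1 w4=1 w0=1 w5=0 clk=1 w2=1
  Δ1: clk:1→0
  (1Δ to stable)
t=2 Δ0: w3=0 w1=1 w4=1 w0=1 w5=0 clk=0 w2=1
  Δ1: clk:0→1
  Δ2: w4:1→0
  Δ3: w3:0→1
  Δ4: w0:1→0
  (4Δ to stable)
t=3 Δ0: w3=1 w1=1 w4=0 w0=0 w5=0 clk=1 w2=1
  Δ1: clk:1→0
  (1Δ to stable)
t=4 Δ0: w3=1 w1=1 w4=0 w0=0 w5=0 clk=0 w2=1
  Δ1: clk:0→1
  Δ2: w4:0→1
  Δ3: w3:1→0
  Δ4: w0:0→1
  (4Δ to stable)
t=5 Δ0: w3=0 w1=1 w4=1 w0=1 w5=0 clk=1 w2=1
  Δ1: clk:1→0
  (1Δ to stable)
t=6 Δ0: w3=0 w1=1 w4=1 w0=1 w5=0 clk=0 w2=1
  Δ1: clk:0→1
  Δ2: w4:1→0
  Δ3: w3:0→1
  Δ4: w0:1→0
  (4Δ to stable)
t=7 Δ0: w3=1 w1=1 w4=0 w0=0 w5=0 clk=1 w2=1
  Δ1: clk:1→0
  (1Δ to stable)
t=8 Δ0: w3=1 w1=1 w4=0 w0=0 w5=0 clk=0 w2=1
  Δ1: clk:0→1
  Δ2: w4:0→1
  Δ3: w3:1→0
  Δ4: w0:0→1
  (4Δ to stable)
t=9 Δ0: w3=0 w1=1 w4=1 w0=1 w5=0 clk=1 w2=1
  Δ1: clk:1→0
  (1Δ to stable)
t=10 Δ0: w3=0 w1=1 w4=1 w0=1 w5=0 clk=0 w2=1
  Δ1: clk:0→1
  Δ2: w4:1→0
  Δ3: w3:0→1
  Δ4: w0:1→0
  (4Δ to stable)
t=11 Δ0: w3=1 w1=1 w4=0 w0=0 w5=0 clk=1 w2=1
  Δ1: clk:1→0
  (1Δ to stable)
t=12 Δ0: w3=1 w1=1 w4=0 w0=0 w5=0 clk=0 w2=1
  Δ1: clk:0→1
  Δ2: w4:0→1
  Δ3: w3:1→0
  Δ4: w0:0→1
  (4Δ to stable)
t=13 Δ0: w3=0 w1=1 w4=1 w0=1 w5=0 clk=1 w2=1
  Δ1: clk:1→0
  (1Δ to stable)
t=14 Δ0: w3=0 w1=1 w4=1 w0=1 w5=0 clk=0 w2=1
  Δ1: clk:0→1
  Δ2: w4:1→0
  Δ3: w3:0→1
  Δ4: w0:1→0
  (4Δ to stable)
t=15 Δ0: w3=1 w1=1 w4=0 w0=0 w5=0 clk=1 w2=1
  Δ1: clk:1→0
  (1Δ to stable)
t=16 Δ0: w3=1 w1=1 w4=0 w0=0 w5=0 clk=0 w2=1
  Δ1: clk:0→1
  Δ2: w4:0→1
  Δ3: w3:1→0
  Δ4: w0:0→1
  (4Δ to stable)
t=17 Δ0: w3=0 w1=1 w4=1 w0=1 w5=0 clk=1 w2=1
  Δ1: clk:1→0
  (1Δ to stable)
t=18 Δ0: w3=0 w1=1 w4=1 w0=1 w5=0 clk=0 w2=1
  Δ1: clk:0→1
  Δ2: w4:1→0
  Δ3: w3:0→1
  Δ4: w0:1→0
  (4Δ to stable)
t=19 Δ0: w3=1 w1=1 w4=0 w0=0 w5=0 clk=1 w2=1
  Δ1: clk:1→0
  (1Δ to stable)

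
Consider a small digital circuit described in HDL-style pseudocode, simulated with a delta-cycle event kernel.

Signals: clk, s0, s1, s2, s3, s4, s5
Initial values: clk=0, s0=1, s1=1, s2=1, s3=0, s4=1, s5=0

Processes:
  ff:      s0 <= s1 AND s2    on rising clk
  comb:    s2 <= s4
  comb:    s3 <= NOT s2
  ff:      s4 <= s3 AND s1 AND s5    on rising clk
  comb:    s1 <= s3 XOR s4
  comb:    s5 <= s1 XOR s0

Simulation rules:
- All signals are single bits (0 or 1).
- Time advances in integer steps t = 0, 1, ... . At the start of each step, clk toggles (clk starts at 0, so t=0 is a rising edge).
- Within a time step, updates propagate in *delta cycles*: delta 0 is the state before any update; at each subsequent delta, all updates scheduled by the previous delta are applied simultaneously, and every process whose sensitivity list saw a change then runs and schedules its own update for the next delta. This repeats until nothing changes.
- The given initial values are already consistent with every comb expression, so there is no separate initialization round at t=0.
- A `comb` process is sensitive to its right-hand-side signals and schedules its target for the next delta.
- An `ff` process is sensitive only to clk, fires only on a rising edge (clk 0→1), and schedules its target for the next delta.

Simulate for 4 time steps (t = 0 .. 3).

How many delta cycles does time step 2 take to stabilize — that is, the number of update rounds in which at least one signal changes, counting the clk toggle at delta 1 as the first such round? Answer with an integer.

t=0 Δ0: clk=0 s3=0 s5=0 s2=1 s1=1 s4=1 s0=1
  Δ1: clk:0→1
  Δ2: s4:1→0
  Δ3: s2:1→0, s1:1→0
  Δ4: s3:0→1, s5:0→1
  Δ5: s1:0→1
  Δ6: s5:1→0
  (6Δ to stable)
t=1 Δ0: clk=1 s3=1 s5=0 s2=0 s1=1 s4=0 s0=1
  Δ1: clk:1→0
  (1Δ to stable)
t=2 Δ0: clk=0 s3=1 s5=0 s2=0 s1=1 s4=0 s0=1
  Δ1: clk:0→1
  Δ2: s0:1→0
  Δ3: s5:0→1
  (3Δ to stable)
t=3 Δ0: clk=1 s3=1 s5=1 s2=0 s1=1 s4=0 s0=0
  Δ1: clk:1→0
  (1Δ to stable)

3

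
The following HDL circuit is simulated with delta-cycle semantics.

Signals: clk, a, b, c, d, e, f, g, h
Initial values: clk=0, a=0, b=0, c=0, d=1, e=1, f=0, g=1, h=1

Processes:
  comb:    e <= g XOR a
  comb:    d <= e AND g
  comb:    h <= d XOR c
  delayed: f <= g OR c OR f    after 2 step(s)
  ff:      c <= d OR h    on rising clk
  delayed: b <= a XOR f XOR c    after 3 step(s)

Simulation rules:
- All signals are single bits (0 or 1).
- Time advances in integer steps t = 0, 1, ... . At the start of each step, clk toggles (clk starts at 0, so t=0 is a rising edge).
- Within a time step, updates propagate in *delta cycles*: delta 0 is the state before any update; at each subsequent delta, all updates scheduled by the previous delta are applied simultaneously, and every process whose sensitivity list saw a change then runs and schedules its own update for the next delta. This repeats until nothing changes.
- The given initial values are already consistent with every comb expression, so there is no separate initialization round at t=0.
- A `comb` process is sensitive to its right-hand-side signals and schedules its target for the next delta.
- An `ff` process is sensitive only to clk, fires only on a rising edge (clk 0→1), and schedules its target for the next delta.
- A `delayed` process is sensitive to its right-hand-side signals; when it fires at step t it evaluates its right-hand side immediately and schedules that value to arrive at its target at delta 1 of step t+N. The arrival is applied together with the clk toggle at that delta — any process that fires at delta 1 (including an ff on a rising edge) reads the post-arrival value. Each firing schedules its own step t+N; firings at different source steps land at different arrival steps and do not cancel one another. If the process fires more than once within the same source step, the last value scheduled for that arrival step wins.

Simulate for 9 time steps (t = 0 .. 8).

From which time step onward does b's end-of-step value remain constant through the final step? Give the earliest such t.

5

t0.Δ0 h=1 a=0 f=0 g=1 clk=0 d=1 b=0 e=1 c=0
t0.Δ1 h=1 a=0 f=0 g=1 clk=1 d=1 b=0 e=1 c=0
t0.Δ2 h=1 a=0 f=0 g=1 clk=1 d=1 b=0 e=1 c=1
t0.Δ3 h=0 a=0 f=0 g=1 clk=1 d=1 b=0 e=1 c=1
t1.Δ0 h=0 a=0 f=0 g=1 clk=1 d=1 b=0 e=1 c=1
t1.Δ1 h=0 a=0 f=0 g=1 clk=0 d=1 b=0 e=1 c=1
t2.Δ0 h=0 a=0 f=0 g=1 clk=0 d=1 b=0 e=1 c=1
t2.Δ1 h=0 a=0 f=1 g=1 clk=1 d=1 b=0 e=1 c=1
t3.Δ0 h=0 a=0 f=1 g=1 clk=1 d=1 b=0 e=1 c=1
t3.Δ1 h=0 a=0 f=1 g=1 clk=0 d=1 b=1 e=1 c=1
t4.Δ0 h=0 a=0 f=1 g=1 clk=0 d=1 b=1 e=1 c=1
t4.Δ1 h=0 a=0 f=1 g=1 clk=1 d=1 b=1 e=1 c=1
t5.Δ0 h=0 a=0 f=1 g=1 clk=1 d=1 b=1 e=1 c=1
t5.Δ1 h=0 a=0 f=1 g=1 clk=0 d=1 b=0 e=1 c=1
t6.Δ0 h=0 a=0 f=1 g=1 clk=0 d=1 b=0 e=1 c=1
t6.Δ1 h=0 a=0 f=1 g=1 clk=1 d=1 b=0 e=1 c=1
t7.Δ0 h=0 a=0 f=1 g=1 clk=1 d=1 b=0 e=1 c=1
t7.Δ1 h=0 a=0 f=1 g=1 clk=0 d=1 b=0 e=1 c=1
t8.Δ0 h=0 a=0 f=1 g=1 clk=0 d=1 b=0 e=1 c=1
t8.Δ1 h=0 a=0 f=1 g=1 clk=1 d=1 b=0 e=1 c=1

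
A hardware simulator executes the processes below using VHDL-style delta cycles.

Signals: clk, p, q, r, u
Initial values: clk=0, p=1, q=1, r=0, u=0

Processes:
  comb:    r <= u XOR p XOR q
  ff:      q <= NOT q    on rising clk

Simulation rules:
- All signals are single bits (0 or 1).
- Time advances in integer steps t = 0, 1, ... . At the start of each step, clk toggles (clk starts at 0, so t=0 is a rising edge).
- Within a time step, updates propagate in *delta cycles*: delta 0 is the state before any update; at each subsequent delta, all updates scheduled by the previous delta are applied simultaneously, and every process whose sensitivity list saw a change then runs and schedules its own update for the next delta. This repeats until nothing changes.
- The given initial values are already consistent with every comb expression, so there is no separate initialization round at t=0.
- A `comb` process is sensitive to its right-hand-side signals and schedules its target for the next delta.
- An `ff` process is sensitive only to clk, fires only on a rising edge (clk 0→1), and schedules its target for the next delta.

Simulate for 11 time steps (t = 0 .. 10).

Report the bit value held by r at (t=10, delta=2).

t0.Δ0 p=1 q=1 clk=0 r=0 u=0
t0.Δ1 p=1 q=1 clk=1 r=0 u=0
t0.Δ2 p=1 q=0 clk=1 r=0 u=0
t0.Δ3 p=1 q=0 clk=1 r=1 u=0
t1.Δ0 p=1 q=0 clk=1 r=1 u=0
t1.Δ1 p=1 q=0 clk=0 r=1 u=0
t2.Δ0 p=1 q=0 clk=0 r=1 u=0
t2.Δ1 p=1 q=0 clk=1 r=1 u=0
t2.Δ2 p=1 q=1 clk=1 r=1 u=0
t2.Δ3 p=1 q=1 clk=1 r=0 u=0
t3.Δ0 p=1 q=1 clk=1 r=0 u=0
t3.Δ1 p=1 q=1 clk=0 r=0 u=0
t4.Δ0 p=1 q=1 clk=0 r=0 u=0
t4.Δ1 p=1 q=1 clk=1 r=0 u=0
t4.Δ2 p=1 q=0 clk=1 r=0 u=0
t4.Δ3 p=1 q=0 clk=1 r=1 u=0
t5.Δ0 p=1 q=0 clk=1 r=1 u=0
t5.Δ1 p=1 q=0 clk=0 r=1 u=0
t6.Δ0 p=1 q=0 clk=0 r=1 u=0
t6.Δ1 p=1 q=0 clk=1 r=1 u=0
t6.Δ2 p=1 q=1 clk=1 r=1 u=0
t6.Δ3 p=1 q=1 clk=1 r=0 u=0
t7.Δ0 p=1 q=1 clk=1 r=0 u=0
t7.Δ1 p=1 q=1 clk=0 r=0 u=0
t8.Δ0 p=1 q=1 clk=0 r=0 u=0
t8.Δ1 p=1 q=1 clk=1 r=0 u=0
t8.Δ2 p=1 q=0 clk=1 r=0 u=0
t8.Δ3 p=1 q=0 clk=1 r=1 u=0
t9.Δ0 p=1 q=0 clk=1 r=1 u=0
t9.Δ1 p=1 q=0 clk=0 r=1 u=0
t10.Δ0 p=1 q=0 clk=0 r=1 u=0
t10.Δ1 p=1 q=0 clk=1 r=1 u=0
t10.Δ2 p=1 q=1 clk=1 r=1 u=0
t10.Δ3 p=1 q=1 clk=1 r=0 u=0

1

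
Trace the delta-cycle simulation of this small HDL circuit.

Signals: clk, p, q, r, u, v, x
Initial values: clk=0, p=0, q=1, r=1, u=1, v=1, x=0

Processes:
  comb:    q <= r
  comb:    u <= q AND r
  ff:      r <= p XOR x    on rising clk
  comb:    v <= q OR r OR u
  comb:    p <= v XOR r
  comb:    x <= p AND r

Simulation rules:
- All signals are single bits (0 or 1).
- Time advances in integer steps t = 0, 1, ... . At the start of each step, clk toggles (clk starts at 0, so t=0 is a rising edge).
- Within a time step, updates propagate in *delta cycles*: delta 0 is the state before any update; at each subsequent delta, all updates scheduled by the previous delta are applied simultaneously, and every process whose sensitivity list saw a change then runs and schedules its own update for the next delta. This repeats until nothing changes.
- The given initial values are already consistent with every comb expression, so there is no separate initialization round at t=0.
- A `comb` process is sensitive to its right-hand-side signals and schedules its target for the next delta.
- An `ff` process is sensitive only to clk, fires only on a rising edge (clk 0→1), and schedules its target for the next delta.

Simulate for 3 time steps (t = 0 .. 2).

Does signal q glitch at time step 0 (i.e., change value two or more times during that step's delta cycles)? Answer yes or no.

no

t=0 Δ0: v=1 clk=0 q=1 r=1 x=0 p=0 u=1
  Δ1: clk:0→1
  Δ2: r:1→0
  Δ3: q:1→0, p:0→1, u:1→0
  Δ4: v:1→0
  Δ5: p:1→0
  (5Δ to stable)
t=1 Δ0: v=0 clk=1 q=0 r=0 x=0 p=0 u=0
  Δ1: clk:1→0
  (1Δ to stable)
t=2 Δ0: v=0 clk=0 q=0 r=0 x=0 p=0 u=0
  Δ1: clk:0→1
  (1Δ to stable)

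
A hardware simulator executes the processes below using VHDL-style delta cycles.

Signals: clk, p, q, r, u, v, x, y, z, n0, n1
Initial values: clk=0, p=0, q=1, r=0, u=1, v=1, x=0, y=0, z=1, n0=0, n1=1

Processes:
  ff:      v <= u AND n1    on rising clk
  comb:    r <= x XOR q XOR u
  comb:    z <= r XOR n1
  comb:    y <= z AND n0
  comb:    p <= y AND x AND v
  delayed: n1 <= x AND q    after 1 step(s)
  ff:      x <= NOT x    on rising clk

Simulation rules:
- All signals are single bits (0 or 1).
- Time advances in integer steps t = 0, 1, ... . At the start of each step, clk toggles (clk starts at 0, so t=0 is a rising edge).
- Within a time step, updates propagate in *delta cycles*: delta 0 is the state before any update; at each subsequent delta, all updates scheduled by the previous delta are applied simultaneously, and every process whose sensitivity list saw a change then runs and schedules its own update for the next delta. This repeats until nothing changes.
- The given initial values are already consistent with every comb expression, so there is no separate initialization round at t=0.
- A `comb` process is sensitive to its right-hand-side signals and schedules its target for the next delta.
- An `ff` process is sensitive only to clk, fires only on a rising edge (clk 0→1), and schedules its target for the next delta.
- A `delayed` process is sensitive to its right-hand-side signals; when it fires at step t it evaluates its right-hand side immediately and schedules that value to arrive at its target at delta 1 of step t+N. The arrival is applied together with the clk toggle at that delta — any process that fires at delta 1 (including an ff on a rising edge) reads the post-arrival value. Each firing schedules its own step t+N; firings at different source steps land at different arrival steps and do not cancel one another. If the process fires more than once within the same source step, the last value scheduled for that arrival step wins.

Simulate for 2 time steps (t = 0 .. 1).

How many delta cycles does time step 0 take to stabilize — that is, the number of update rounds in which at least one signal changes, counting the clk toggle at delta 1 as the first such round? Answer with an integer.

t=0 Δ0: r=0 n1=1 v=1 n0=0 p=0 u=1 y=0 x=0 z=1 q=1 clk=0
  Δ1: clk:0→1
  Δ2: x:0→1
  Δ3: r:0→1
  Δ4: z:1→0
  (4Δ to stable)
t=1 Δ0: r=1 n1=1 v=1 n0=0 p=0 u=1 y=0 x=1 z=0 q=1 clk=1
  Δ1: clk:1→0
  (1Δ to stable)

4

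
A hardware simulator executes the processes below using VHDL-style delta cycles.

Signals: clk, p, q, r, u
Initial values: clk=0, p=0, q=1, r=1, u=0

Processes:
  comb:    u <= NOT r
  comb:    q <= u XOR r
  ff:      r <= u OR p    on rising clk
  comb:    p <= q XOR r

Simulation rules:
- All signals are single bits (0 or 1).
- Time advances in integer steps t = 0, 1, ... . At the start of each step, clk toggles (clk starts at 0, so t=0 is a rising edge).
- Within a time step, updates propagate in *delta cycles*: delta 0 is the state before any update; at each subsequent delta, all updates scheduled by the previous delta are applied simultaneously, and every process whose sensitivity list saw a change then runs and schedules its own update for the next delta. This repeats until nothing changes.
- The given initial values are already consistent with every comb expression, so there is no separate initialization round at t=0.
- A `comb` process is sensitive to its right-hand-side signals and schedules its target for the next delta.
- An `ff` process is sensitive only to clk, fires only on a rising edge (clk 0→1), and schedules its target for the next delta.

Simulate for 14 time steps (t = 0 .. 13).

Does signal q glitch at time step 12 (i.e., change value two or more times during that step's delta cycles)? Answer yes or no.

yes

t=0 Δ0: clk=0 u=0 q=1 p=0 r=1
  Δ1: clk:0→1
  Δ2: r:1→0
  Δ3: u:0→1, q:1→0, p:0→1
  Δ4: q:0→1, p:1→0
  Δ5: p:0→1
  (5Δ to stable)
t=1 Δ0: clk=1 u=1 q=1 p=1 r=0
  Δ1: clk:1→0
  (1Δ to stable)
t=2 Δ0: clk=0 u=1 q=1 p=1 r=0
  Δ1: clk:0→1
  Δ2: r:0→1
  Δ3: u:1→0, q:1→0, p:1→0
  Δ4: q:0→1, p:0→1
  Δ5: p:1→0
  (5Δ to stable)
t=3 Δ0: clk=1 u=0 q=1 p=0 r=1
  Δ1: clk:1→0
  (1Δ to stable)
t=4 Δ0: clk=0 u=0 q=1 p=0 r=1
  Δ1: clk:0→1
  Δ2: r:1→0
  Δ3: u:0→1, q:1→0, p:0→1
  Δ4: q:0→1, p:1→0
  Δ5: p:0→1
  (5Δ to stable)
t=5 Δ0: clk=1 u=1 q=1 p=1 r=0
  Δ1: clk:1→0
  (1Δ to stable)
t=6 Δ0: clk=0 u=1 q=1 p=1 r=0
  Δ1: clk:0→1
  Δ2: r:0→1
  Δ3: u:1→0, q:1→0, p:1→0
  Δ4: q:0→1, p:0→1
  Δ5: p:1→0
  (5Δ to stable)
t=7 Δ0: clk=1 u=0 q=1 p=0 r=1
  Δ1: clk:1→0
  (1Δ to stable)
t=8 Δ0: clk=0 u=0 q=1 p=0 r=1
  Δ1: clk:0→1
  Δ2: r:1→0
  Δ3: u:0→1, q:1→0, p:0→1
  Δ4: q:0→1, p:1→0
  Δ5: p:0→1
  (5Δ to stable)
t=9 Δ0: clk=1 u=1 q=1 p=1 r=0
  Δ1: clk:1→0
  (1Δ to stable)
t=10 Δ0: clk=0 u=1 q=1 p=1 r=0
  Δ1: clk:0→1
  Δ2: r:0→1
  Δ3: u:1→0, q:1→0, p:1→0
  Δ4: q:0→1, p:0→1
  Δ5: p:1→0
  (5Δ to stable)
t=11 Δ0: clk=1 u=0 q=1 p=0 r=1
  Δ1: clk:1→0
  (1Δ to stable)
t=12 Δ0: clk=0 u=0 q=1 p=0 r=1
  Δ1: clk:0→1
  Δ2: r:1→0
  Δ3: u:0→1, q:1→0, p:0→1
  Δ4: q:0→1, p:1→0
  Δ5: p:0→1
  (5Δ to stable)
t=13 Δ0: clk=1 u=1 q=1 p=1 r=0
  Δ1: clk:1→0
  (1Δ to stable)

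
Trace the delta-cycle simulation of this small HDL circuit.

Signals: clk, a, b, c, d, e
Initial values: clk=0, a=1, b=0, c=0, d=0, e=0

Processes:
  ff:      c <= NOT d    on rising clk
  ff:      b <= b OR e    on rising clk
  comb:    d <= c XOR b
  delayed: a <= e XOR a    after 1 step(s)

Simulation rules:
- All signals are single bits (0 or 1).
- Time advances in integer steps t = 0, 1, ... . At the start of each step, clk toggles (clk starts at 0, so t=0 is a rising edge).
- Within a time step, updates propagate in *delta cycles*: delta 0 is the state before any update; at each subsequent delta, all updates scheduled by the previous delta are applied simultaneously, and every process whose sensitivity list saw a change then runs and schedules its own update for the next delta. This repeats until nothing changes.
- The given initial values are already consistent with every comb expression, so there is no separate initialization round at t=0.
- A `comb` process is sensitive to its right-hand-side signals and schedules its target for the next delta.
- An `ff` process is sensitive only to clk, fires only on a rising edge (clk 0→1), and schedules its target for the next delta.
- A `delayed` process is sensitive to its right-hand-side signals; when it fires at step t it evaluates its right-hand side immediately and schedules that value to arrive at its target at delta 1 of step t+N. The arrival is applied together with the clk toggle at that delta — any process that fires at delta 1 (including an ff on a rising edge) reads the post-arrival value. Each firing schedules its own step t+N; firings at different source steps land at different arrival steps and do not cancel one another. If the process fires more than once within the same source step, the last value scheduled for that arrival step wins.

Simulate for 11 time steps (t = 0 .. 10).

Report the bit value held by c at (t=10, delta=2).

t=0 Δ0: e=0 a=1 c=0 d=0 b=0 clk=0
  Δ1: clk:0→1
  Δ2: c:0→1
  Δ3: d:0→1
  (3Δ to stable)
t=1 Δ0: e=0 a=1 c=1 d=1 b=0 clk=1
  Δ1: clk:1→0
  (1Δ to stable)
t=2 Δ0: e=0 a=1 c=1 d=1 b=0 clk=0
  Δ1: clk:0→1
  Δ2: c:1→0
  Δ3: d:1→0
  (3Δ to stable)
t=3 Δ0: e=0 a=1 c=0 d=0 b=0 clk=1
  Δ1: clk:1→0
  (1Δ to stable)
t=4 Δ0: e=0 a=1 c=0 d=0 b=0 clk=0
  Δ1: clk:0→1
  Δ2: c:0→1
  Δ3: d:0→1
  (3Δ to stable)
t=5 Δ0: e=0 a=1 c=1 d=1 b=0 clk=1
  Δ1: clk:1→0
  (1Δ to stable)
t=6 Δ0: e=0 a=1 c=1 d=1 b=0 clk=0
  Δ1: clk:0→1
  Δ2: c:1→0
  Δ3: d:1→0
  (3Δ to stable)
t=7 Δ0: e=0 a=1 c=0 d=0 b=0 clk=1
  Δ1: clk:1→0
  (1Δ to stable)
t=8 Δ0: e=0 a=1 c=0 d=0 b=0 clk=0
  Δ1: clk:0→1
  Δ2: c:0→1
  Δ3: d:0→1
  (3Δ to stable)
t=9 Δ0: e=0 a=1 c=1 d=1 b=0 clk=1
  Δ1: clk:1→0
  (1Δ to stable)
t=10 Δ0: e=0 a=1 c=1 d=1 b=0 clk=0
  Δ1: clk:0→1
  Δ2: c:1→0
  Δ3: d:1→0
  (3Δ to stable)

0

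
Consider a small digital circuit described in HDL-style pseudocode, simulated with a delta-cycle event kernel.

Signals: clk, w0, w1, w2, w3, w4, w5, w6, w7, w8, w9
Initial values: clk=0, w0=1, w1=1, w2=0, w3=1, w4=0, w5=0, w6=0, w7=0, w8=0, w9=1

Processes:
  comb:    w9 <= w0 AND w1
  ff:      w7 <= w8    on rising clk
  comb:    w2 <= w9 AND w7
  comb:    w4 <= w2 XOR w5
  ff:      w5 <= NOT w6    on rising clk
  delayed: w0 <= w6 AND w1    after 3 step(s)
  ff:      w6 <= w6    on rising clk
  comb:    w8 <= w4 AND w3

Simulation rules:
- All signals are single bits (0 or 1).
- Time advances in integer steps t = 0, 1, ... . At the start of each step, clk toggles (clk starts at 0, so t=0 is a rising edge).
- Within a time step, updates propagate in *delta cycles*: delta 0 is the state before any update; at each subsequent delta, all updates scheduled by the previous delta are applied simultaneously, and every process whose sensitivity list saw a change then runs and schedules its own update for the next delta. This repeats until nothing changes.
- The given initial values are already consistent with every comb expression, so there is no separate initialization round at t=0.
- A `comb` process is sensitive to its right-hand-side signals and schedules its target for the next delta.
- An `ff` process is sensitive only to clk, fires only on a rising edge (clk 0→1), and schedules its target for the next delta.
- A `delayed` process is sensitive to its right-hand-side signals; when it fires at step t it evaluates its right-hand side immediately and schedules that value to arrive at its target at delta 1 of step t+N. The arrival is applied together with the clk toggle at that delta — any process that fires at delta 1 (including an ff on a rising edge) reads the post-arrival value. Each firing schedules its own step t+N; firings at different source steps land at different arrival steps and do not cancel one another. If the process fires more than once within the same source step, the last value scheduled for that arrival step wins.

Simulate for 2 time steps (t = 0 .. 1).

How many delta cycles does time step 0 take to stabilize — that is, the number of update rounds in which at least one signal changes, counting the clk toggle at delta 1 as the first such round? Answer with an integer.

[bits: w8,w0,w3,w1,w6,w4,clk,w2,w9,w7,w5]
t=0: Δ0=01110000100 Δ1=01110010100 Δ2=01110010101 Δ3=01110110101 Δ4=11110110101 | 4Δ
t=1: Δ0=11110110101 Δ1=11110100101 | 1Δ

4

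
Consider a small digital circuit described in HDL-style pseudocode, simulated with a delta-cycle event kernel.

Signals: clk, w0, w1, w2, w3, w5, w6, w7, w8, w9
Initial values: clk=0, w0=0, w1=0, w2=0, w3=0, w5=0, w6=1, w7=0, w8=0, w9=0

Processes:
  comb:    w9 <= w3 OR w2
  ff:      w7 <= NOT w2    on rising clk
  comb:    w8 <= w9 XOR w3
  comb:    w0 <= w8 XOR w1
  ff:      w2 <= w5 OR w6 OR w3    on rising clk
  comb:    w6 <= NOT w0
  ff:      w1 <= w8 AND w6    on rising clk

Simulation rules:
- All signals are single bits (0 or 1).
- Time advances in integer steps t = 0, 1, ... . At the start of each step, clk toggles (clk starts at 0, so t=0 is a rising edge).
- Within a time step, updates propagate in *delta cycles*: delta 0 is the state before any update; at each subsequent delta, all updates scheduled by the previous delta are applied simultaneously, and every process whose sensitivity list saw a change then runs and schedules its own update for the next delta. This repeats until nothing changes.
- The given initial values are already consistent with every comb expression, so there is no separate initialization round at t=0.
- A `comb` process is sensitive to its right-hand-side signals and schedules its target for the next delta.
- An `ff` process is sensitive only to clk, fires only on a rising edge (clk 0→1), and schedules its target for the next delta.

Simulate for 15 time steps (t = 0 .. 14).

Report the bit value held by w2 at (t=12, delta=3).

t=0 Δ0: w9=0 w5=0 w0=0 w2=0 clk=0 w7=0 w1=0 w8=0 w3=0 w6=1
  Δ1: clk:0→1
  Δ2: w2:0→1, w7:0→1
  Δ3: w9:0→1
  Δ4: w8:0→1
  Δ5: w0:0→1
  Δ6: w6:1→0
  (6Δ to stable)
t=1 Δ0: w9=1 w5=0 w0=1 w2=1 clk=1 w7=1 w1=0 w8=1 w3=0 w6=0
  Δ1: clk:1→0
  (1Δ to stable)
t=2 Δ0: w9=1 w5=0 w0=1 w2=1 clk=0 w7=1 w1=0 w8=1 w3=0 w6=0
  Δ1: clk:0→1
  Δ2: w2:1→0, w7:1→0
  Δ3: w9:1→0
  Δ4: w8:1→0
  Δ5: w0:1→0
  Δ6: w6:0→1
  (6Δ to stable)
t=3 Δ0: w9=0 w5=0 w0=0 w2=0 clk=1 w7=0 w1=0 w8=0 w3=0 w6=1
  Δ1: clk:1→0
  (1Δ to stable)
t=4 Δ0: w9=0 w5=0 w0=0 w2=0 clk=0 w7=0 w1=0 w8=0 w3=0 w6=1
  Δ1: clk:0→1
  Δ2: w2:0→1, w7:0→1
  Δ3: w9:0→1
  Δ4: w8:0→1
  Δ5: w0:0→1
  Δ6: w6:1→0
  (6Δ to stable)
t=5 Δ0: w9=1 w5=0 w0=1 w2=1 clk=1 w7=1 w1=0 w8=1 w3=0 w6=0
  Δ1: clk:1→0
  (1Δ to stable)
t=6 Δ0: w9=1 w5=0 w0=1 w2=1 clk=0 w7=1 w1=0 w8=1 w3=0 w6=0
  Δ1: clk:0→1
  Δ2: w2:1→0, w7:1→0
  Δ3: w9:1→0
  Δ4: w8:1→0
  Δ5: w0:1→0
  Δ6: w6:0→1
  (6Δ to stable)
t=7 Δ0: w9=0 w5=0 w0=0 w2=0 clk=1 w7=0 w1=0 w8=0 w3=0 w6=1
  Δ1: clk:1→0
  (1Δ to stable)
t=8 Δ0: w9=0 w5=0 w0=0 w2=0 clk=0 w7=0 w1=0 w8=0 w3=0 w6=1
  Δ1: clk:0→1
  Δ2: w2:0→1, w7:0→1
  Δ3: w9:0→1
  Δ4: w8:0→1
  Δ5: w0:0→1
  Δ6: w6:1→0
  (6Δ to stable)
t=9 Δ0: w9=1 w5=0 w0=1 w2=1 clk=1 w7=1 w1=0 w8=1 w3=0 w6=0
  Δ1: clk:1→0
  (1Δ to stable)
t=10 Δ0: w9=1 w5=0 w0=1 w2=1 clk=0 w7=1 w1=0 w8=1 w3=0 w6=0
  Δ1: clk:0→1
  Δ2: w2:1→0, w7:1→0
  Δ3: w9:1→0
  Δ4: w8:1→0
  Δ5: w0:1→0
  Δ6: w6:0→1
  (6Δ to stable)
t=11 Δ0: w9=0 w5=0 w0=0 w2=0 clk=1 w7=0 w1=0 w8=0 w3=0 w6=1
  Δ1: clk:1→0
  (1Δ to stable)
t=12 Δ0: w9=0 w5=0 w0=0 w2=0 clk=0 w7=0 w1=0 w8=0 w3=0 w6=1
  Δ1: clk:0→1
  Δ2: w2:0→1, w7:0→1
  Δ3: w9:0→1
  Δ4: w8:0→1
  Δ5: w0:0→1
  Δ6: w6:1→0
  (6Δ to stable)
t=13 Δ0: w9=1 w5=0 w0=1 w2=1 clk=1 w7=1 w1=0 w8=1 w3=0 w6=0
  Δ1: clk:1→0
  (1Δ to stable)
t=14 Δ0: w9=1 w5=0 w0=1 w2=1 clk=0 w7=1 w1=0 w8=1 w3=0 w6=0
  Δ1: clk:0→1
  Δ2: w2:1→0, w7:1→0
  Δ3: w9:1→0
  Δ4: w8:1→0
  Δ5: w0:1→0
  Δ6: w6:0→1
  (6Δ to stable)

1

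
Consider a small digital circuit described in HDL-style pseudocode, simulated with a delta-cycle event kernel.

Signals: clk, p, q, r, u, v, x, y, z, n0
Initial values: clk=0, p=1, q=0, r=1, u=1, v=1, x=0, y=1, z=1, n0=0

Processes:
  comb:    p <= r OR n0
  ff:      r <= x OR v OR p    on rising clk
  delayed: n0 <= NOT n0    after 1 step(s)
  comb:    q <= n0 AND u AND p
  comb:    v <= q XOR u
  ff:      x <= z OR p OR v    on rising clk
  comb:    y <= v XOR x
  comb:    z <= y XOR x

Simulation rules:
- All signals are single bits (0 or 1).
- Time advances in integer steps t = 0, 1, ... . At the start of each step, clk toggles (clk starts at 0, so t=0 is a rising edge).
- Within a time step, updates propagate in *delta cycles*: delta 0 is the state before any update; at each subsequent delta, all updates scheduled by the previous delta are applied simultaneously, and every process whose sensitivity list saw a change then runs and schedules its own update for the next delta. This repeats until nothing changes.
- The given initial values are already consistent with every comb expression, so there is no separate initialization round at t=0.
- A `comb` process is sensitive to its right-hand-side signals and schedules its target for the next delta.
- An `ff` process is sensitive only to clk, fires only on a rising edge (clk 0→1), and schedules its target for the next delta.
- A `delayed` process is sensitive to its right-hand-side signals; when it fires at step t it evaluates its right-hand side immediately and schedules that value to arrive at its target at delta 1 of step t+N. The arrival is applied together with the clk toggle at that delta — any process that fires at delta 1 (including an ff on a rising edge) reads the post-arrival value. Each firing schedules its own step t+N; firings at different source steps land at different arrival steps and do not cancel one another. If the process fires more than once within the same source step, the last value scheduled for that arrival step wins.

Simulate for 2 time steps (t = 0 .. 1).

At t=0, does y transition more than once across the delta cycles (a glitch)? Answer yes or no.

t0.Δ0 z=1 u=1 q=0 p=1 r=1 x=0 v=1 n0=0 y=1 clk=0
t0.Δ1 z=1 u=1 q=0 p=1 r=1 x=0 v=1 n0=0 y=1 clk=1
t0.Δ2 z=1 u=1 q=0 p=1 r=1 x=1 v=1 n0=0 y=1 clk=1
t0.Δ3 z=0 u=1 q=0 p=1 r=1 x=1 v=1 n0=0 y=0 clk=1
t0.Δ4 z=1 u=1 q=0 p=1 r=1 x=1 v=1 n0=0 y=0 clk=1
t1.Δ0 z=1 u=1 q=0 p=1 r=1 x=1 v=1 n0=0 y=0 clk=1
t1.Δ1 z=1 u=1 q=0 p=1 r=1 x=1 v=1 n0=0 y=0 clk=0

no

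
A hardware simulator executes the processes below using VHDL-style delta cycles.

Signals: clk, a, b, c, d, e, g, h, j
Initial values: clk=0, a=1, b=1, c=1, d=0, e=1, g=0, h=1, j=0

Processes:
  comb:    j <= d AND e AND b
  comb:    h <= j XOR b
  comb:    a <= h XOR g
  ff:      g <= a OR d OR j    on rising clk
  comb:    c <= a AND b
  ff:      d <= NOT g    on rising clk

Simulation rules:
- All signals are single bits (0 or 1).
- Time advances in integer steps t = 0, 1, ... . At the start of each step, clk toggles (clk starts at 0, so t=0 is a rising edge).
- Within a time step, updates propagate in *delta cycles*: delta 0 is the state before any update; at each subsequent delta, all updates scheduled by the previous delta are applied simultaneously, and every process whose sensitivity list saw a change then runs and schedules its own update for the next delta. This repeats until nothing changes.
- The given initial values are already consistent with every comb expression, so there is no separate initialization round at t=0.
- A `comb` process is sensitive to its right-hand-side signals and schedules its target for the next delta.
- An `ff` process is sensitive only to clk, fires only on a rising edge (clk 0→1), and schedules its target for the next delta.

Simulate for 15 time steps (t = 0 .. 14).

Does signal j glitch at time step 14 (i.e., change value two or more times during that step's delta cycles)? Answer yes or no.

[bits: c,g,clk,e,j,b,a,d,h]
t=0: Δ0=100101101 Δ1=101101101 Δ2=111101111 Δ3=111111011 Δ4=011111010 Δ5=011111110 Δ6=111111110 | 6Δ
t=1: Δ0=111111110 Δ1=110111110 | 1Δ
t=2: Δ0=110111110 Δ1=111111110 Δ2=111111100 Δ3=111101100 Δ4=111101101 Δ5=111101001 Δ6=011101001 | 6Δ
t=3: Δ0=011101001 Δ1=010101001 | 1Δ
t=4: Δ0=010101001 Δ1=011101001 Δ2=001101001 Δ3=001101101 Δ4=101101101 | 4Δ
t=5: Δ0=101101101 Δ1=100101101 | 1Δ
t=6: Δ0=100101101 Δ1=101101101 Δ2=111101111 Δ3=111111011 Δ4=011111010 Δ5=011111110 Δ6=111111110 | 6Δ
t=7: Δ0=111111110 Δ1=110111110 | 1Δ
t=8: Δ0=110111110 Δ1=111111110 Δ2=111111100 Δ3=111101100 Δ4=111101101 Δ5=111101001 Δ6=011101001 | 6Δ
t=9: Δ0=011101001 Δ1=010101001 | 1Δ
t=10: Δ0=010101001 Δ1=011101001 Δ2=001101001 Δ3=001101101 Δ4=101101101 | 4Δ
t=11: Δ0=101101101 Δ1=100101101 | 1Δ
t=12: Δ0=100101101 Δ1=101101101 Δ2=111101111 Δ3=111111011 Δ4=011111010 Δ5=011111110 Δ6=111111110 | 6Δ
t=13: Δ0=111111110 Δ1=110111110 | 1Δ
t=14: Δ0=110111110 Δ1=111111110 Δ2=111111100 Δ3=111101100 Δ4=111101101 Δ5=111101001 Δ6=011101001 | 6Δ

no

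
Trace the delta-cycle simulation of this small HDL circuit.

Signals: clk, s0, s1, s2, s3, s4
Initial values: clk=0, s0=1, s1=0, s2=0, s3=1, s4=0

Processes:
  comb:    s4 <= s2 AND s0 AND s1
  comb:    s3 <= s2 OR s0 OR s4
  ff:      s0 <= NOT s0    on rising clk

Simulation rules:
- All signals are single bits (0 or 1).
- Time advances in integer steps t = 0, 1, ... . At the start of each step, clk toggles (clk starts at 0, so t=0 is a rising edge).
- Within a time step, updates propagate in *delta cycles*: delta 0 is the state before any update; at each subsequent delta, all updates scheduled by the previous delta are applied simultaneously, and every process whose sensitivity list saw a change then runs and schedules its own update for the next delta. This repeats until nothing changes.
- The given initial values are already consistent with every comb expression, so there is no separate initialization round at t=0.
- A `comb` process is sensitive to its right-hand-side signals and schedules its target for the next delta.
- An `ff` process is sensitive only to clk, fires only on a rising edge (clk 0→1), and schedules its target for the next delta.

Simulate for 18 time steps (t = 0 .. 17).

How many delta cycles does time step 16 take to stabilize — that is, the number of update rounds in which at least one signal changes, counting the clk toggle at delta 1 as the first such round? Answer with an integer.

3

t=0 Δ0: s4=0 s2=0 s1=0 s3=1 s0=1 clk=0
  Δ1: clk:0→1
  Δ2: s0:1→0
  Δ3: s3:1→0
  (3Δ to stable)
t=1 Δ0: s4=0 s2=0 s1=0 s3=0 s0=0 clk=1
  Δ1: clk:1→0
  (1Δ to stable)
t=2 Δ0: s4=0 s2=0 s1=0 s3=0 s0=0 clk=0
  Δ1: clk:0→1
  Δ2: s0:0→1
  Δ3: s3:0→1
  (3Δ to stable)
t=3 Δ0: s4=0 s2=0 s1=0 s3=1 s0=1 clk=1
  Δ1: clk:1→0
  (1Δ to stable)
t=4 Δ0: s4=0 s2=0 s1=0 s3=1 s0=1 clk=0
  Δ1: clk:0→1
  Δ2: s0:1→0
  Δ3: s3:1→0
  (3Δ to stable)
t=5 Δ0: s4=0 s2=0 s1=0 s3=0 s0=0 clk=1
  Δ1: clk:1→0
  (1Δ to stable)
t=6 Δ0: s4=0 s2=0 s1=0 s3=0 s0=0 clk=0
  Δ1: clk:0→1
  Δ2: s0:0→1
  Δ3: s3:0→1
  (3Δ to stable)
t=7 Δ0: s4=0 s2=0 s1=0 s3=1 s0=1 clk=1
  Δ1: clk:1→0
  (1Δ to stable)
t=8 Δ0: s4=0 s2=0 s1=0 s3=1 s0=1 clk=0
  Δ1: clk:0→1
  Δ2: s0:1→0
  Δ3: s3:1→0
  (3Δ to stable)
t=9 Δ0: s4=0 s2=0 s1=0 s3=0 s0=0 clk=1
  Δ1: clk:1→0
  (1Δ to stable)
t=10 Δ0: s4=0 s2=0 s1=0 s3=0 s0=0 clk=0
  Δ1: clk:0→1
  Δ2: s0:0→1
  Δ3: s3:0→1
  (3Δ to stable)
t=11 Δ0: s4=0 s2=0 s1=0 s3=1 s0=1 clk=1
  Δ1: clk:1→0
  (1Δ to stable)
t=12 Δ0: s4=0 s2=0 s1=0 s3=1 s0=1 clk=0
  Δ1: clk:0→1
  Δ2: s0:1→0
  Δ3: s3:1→0
  (3Δ to stable)
t=13 Δ0: s4=0 s2=0 s1=0 s3=0 s0=0 clk=1
  Δ1: clk:1→0
  (1Δ to stable)
t=14 Δ0: s4=0 s2=0 s1=0 s3=0 s0=0 clk=0
  Δ1: clk:0→1
  Δ2: s0:0→1
  Δ3: s3:0→1
  (3Δ to stable)
t=15 Δ0: s4=0 s2=0 s1=0 s3=1 s0=1 clk=1
  Δ1: clk:1→0
  (1Δ to stable)
t=16 Δ0: s4=0 s2=0 s1=0 s3=1 s0=1 clk=0
  Δ1: clk:0→1
  Δ2: s0:1→0
  Δ3: s3:1→0
  (3Δ to stable)
t=17 Δ0: s4=0 s2=0 s1=0 s3=0 s0=0 clk=1
  Δ1: clk:1→0
  (1Δ to stable)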